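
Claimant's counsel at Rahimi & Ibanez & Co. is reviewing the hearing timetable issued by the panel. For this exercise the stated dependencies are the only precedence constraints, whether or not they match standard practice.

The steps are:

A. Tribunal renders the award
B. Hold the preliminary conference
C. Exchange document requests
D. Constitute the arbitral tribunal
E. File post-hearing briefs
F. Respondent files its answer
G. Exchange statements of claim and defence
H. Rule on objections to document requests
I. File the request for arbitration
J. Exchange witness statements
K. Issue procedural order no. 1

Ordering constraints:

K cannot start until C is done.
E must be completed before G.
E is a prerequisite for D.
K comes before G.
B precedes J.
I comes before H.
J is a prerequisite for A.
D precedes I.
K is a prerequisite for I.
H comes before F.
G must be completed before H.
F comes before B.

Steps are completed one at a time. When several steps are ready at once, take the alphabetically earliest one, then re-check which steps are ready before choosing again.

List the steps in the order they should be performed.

C → E → D → K → G → I → H → F → B → J → A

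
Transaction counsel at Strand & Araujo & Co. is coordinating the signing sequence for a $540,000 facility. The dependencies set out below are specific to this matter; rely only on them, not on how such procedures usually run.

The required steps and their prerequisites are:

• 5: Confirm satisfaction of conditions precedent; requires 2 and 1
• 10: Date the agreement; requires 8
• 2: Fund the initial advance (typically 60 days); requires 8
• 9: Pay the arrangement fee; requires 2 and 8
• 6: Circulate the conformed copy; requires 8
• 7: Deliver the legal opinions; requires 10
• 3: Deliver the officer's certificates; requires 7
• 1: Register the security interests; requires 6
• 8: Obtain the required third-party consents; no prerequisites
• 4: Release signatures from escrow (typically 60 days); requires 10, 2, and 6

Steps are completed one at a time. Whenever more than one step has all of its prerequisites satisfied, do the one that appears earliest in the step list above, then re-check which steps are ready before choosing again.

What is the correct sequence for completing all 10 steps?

8 → 10 → 2 → 9 → 6 → 7 → 3 → 1 → 5 → 4

8 has no prerequisites → 8 first.
Now 10, 2 and 6 have their prerequisites met. 10 is listed earlier, so 10 next.
Now 2, 6 and 7 have their prerequisites met. 2 is listed earlier, so 2 next.
9 now also ready, so the ready set is {9, 6, 7}; 9 is listed earlier → 9.
Ready: 6 and 7. 6 is listed earlier → 6.
1 and 4 now also ready, so the ready set is {7, 1, 4}; 7 is listed earlier → 7.
Ready: 3, 1 and 4. 3 is listed earlier → 3.
Ready: 1 and 4. 1 is listed earlier → 1.
5 now also ready, so the ready set is {5, 4}; 5 is listed earlier → 5.
4 needed 10, 2 and 6, now all done → 4.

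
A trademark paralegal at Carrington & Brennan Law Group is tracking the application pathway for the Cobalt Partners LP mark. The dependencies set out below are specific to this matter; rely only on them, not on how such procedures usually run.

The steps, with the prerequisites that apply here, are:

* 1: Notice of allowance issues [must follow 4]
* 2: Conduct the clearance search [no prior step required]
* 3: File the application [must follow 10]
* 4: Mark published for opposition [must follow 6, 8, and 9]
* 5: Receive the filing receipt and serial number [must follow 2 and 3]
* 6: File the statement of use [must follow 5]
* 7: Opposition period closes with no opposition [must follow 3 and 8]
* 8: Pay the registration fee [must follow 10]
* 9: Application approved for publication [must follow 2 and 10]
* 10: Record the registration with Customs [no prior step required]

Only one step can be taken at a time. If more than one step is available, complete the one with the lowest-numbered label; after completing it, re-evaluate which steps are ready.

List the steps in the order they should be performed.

2 → 10 → 3 → 5 → 6 → 8 → 7 → 9 → 4 → 1

2 and 10 have no prerequisites; 2 has the earlier label, so 2 is first.
10 is the only step now ready → 10.
Ready: 3, 8 and 9. 3 has the earlier label → 3.
Ready: 5, 8 and 9. 5 has the earlier label → 5.
6 now also ready, so the ready set is {6, 8, 9}; 6 has the earlier label → 6.
Ready: 8 and 9. 8 has the earlier label → 8.
Ready: 7 and 9. 7 has the earlier label → 7.
That leaves 9 as the only ready step → 9.
Next only 4 has its prerequisites met → 4.
1 needed 4, now all done → 1.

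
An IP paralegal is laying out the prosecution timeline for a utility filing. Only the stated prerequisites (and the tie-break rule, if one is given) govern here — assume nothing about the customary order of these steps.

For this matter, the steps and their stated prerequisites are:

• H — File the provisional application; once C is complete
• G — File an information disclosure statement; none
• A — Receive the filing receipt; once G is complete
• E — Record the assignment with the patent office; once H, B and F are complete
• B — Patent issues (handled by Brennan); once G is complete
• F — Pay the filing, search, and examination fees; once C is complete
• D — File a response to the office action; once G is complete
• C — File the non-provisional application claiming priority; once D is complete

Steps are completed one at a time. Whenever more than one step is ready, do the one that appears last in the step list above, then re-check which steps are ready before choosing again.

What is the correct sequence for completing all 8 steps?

G, D, C, F, B, A, H, E

G has no prerequisites → G first.
Now D, B and A have their prerequisites met. D is listed later, so D next.
Now C, B and A have their prerequisites met. C is listed later, so C next.
F and H now also ready, so the ready set is {F, B, A, H}; F is listed later → F.
Ready: B, A and H. B is listed later → B.
A and H are both available; A is listed later → A.
H is the only step now ready → H.
E needed F, B and H, now all done → E.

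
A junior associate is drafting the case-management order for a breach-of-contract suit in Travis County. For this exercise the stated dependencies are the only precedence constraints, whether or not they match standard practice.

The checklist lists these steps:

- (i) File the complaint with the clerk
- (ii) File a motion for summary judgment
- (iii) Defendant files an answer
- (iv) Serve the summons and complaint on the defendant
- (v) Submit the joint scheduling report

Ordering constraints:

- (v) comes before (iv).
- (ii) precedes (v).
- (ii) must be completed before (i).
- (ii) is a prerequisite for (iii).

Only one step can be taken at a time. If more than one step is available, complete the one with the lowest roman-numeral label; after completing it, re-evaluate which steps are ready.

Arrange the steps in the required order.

(ii) has no prerequisites → (ii) first.
(i), (iii) and (v) are all available; (i) has the earlier label → (i).
Ready: (iii) and (v). (iii) has the earlier label → (iii).
(v) needed (ii), now all done → (v).
That leaves (iv) as the only ready step → (iv).

(ii), (i), (iii), (v), (iv)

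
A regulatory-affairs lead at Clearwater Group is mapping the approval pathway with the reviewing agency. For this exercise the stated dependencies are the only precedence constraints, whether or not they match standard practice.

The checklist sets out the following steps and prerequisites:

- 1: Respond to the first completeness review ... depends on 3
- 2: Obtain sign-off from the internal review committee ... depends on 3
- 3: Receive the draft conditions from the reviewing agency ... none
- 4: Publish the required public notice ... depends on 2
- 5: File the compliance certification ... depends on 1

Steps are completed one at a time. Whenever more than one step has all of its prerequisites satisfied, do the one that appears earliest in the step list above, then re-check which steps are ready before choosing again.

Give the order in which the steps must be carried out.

Only 3 has no prerequisites, so it is first.
Now 1 and 2 have their prerequisites met. 1 is listed earlier, so 1 next.
Ready: 2 and 5. 2 is listed earlier → 2.
4 now also ready, so the ready set is {4, 5}; 4 is listed earlier → 4.
5 needed 1, now all done → 5.

3, 1, 2, 4, 5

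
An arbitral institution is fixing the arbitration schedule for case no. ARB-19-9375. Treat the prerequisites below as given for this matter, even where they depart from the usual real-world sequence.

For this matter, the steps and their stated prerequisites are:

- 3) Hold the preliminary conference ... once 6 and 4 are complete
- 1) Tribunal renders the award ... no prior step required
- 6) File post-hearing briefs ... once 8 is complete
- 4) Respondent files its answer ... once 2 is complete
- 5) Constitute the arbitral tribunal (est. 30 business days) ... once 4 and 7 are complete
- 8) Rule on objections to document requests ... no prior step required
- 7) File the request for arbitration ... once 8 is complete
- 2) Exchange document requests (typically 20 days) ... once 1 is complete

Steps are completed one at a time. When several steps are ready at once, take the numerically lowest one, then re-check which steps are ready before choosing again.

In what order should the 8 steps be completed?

1 2 4 8 6 3 7 5

Nothing is required for 1 and 8. 1 has the earlier label → 1 first.
Now 2 and 8 have their prerequisites met. 2 has the earlier label, so 2 next.
4 now also ready, so the ready set is {4, 8}; 4 has the earlier label → 4.
Next only 8 has its prerequisites met → 8.
6 and 7 are both available; 6 has the earlier label → 6.
3 now also ready, so the ready set is {3, 7}; 3 has the earlier label → 3.
7 needed 8, now all done → 7.
5 needed 4 and 7, now all done → 5.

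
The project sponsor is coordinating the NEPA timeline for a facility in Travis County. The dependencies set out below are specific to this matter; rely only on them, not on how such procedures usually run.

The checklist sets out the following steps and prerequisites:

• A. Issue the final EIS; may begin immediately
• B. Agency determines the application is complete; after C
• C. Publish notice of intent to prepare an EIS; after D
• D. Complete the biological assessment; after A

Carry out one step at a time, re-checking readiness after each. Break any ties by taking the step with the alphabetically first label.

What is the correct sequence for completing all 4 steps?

A D C B

A has no prerequisites → A first.
D needed A, now all done → D.
Next only C has its prerequisites met → C.
B needed C, now all done → B.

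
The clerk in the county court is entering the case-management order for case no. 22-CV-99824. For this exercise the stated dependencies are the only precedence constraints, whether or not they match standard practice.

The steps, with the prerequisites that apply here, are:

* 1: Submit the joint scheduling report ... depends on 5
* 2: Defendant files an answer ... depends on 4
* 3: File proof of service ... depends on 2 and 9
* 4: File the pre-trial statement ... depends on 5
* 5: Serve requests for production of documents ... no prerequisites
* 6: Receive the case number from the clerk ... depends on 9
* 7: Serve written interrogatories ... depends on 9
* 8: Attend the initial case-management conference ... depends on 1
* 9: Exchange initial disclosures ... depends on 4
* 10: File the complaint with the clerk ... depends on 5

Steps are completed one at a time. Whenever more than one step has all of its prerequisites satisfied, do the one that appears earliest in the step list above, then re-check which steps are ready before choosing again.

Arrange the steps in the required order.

Only 5 has no prerequisites, so it is first.
Ready: 1, 4 and 10. 1 is listed earlier → 1.
Now 4, 8 and 10 have their prerequisites met. 4 is listed earlier, so 4 next.
2 and 9 now also ready, so the ready set is {2, 8, 9, 10}; 2 is listed earlier → 2.
8, 9 and 10 are all available; 8 is listed earlier → 8.
Now 9 and 10 have their prerequisites met. 9 is listed earlier, so 9 next.
3, 6, 7 and 10 are all available; 3 is listed earlier → 3.
6, 7 and 10 are all available; 6 is listed earlier → 6.
7 and 10 are both available; 7 is listed earlier → 7.
10 needed 5, now all done → 10.

5 1 4 2 8 9 3 6 7 10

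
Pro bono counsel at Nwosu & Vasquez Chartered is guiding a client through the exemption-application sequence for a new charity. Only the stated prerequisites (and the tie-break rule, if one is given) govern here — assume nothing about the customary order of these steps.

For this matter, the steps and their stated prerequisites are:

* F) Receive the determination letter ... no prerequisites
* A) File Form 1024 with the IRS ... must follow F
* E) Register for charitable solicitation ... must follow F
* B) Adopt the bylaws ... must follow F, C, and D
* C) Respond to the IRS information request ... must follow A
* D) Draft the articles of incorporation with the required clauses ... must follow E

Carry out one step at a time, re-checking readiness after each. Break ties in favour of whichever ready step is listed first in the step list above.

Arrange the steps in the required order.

F A E C D B

F has no prerequisites → F first.
Now A and E have their prerequisites met. A is listed earlier, so A next.
C now also ready, so the ready set is {E, C}; E is listed earlier → E.
Ready: C and D. C is listed earlier → C.
That leaves D as the only ready step → D.
B is the only step now ready → B.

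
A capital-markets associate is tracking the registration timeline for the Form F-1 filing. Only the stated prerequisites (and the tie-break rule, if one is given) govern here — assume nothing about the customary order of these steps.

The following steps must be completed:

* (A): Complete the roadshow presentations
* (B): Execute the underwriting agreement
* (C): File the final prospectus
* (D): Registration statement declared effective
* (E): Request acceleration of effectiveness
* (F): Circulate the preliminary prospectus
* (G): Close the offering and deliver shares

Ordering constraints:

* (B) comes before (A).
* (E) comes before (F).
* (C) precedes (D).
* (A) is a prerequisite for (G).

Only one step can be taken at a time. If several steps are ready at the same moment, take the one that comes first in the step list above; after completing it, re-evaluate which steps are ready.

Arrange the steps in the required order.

(B), (A), (C), (D), (E), (F), (G)

(B), (C) and (E) have no prerequisites; (B) is listed earlier, so (B) is first.
(A) now also ready, so the ready set is {(A), (C), (E)}; (A) is listed earlier → (A).
Ready: (C), (E) and (G). (C) is listed earlier → (C).
Now (D), (E) and (G) have their prerequisites met. (D) is listed earlier, so (D) next.
Now (E) and (G) have their prerequisites met. (E) is listed earlier, so (E) next.
(F) now also ready, so the ready set is {(F), (G)}; (F) is listed earlier → (F).
Next only (G) has its prerequisites met → (G).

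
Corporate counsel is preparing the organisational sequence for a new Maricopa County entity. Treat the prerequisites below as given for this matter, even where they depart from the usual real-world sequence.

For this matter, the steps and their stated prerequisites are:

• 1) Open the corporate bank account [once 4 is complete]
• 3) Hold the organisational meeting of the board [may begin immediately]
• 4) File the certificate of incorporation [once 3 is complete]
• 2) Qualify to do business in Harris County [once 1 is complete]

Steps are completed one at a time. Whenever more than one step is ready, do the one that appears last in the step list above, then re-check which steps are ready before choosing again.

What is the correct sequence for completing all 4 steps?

3, 4, 1, 2

Only 3 has no prerequisites, so it is first.
That leaves 4 as the only ready step → 4.
1 is the only step now ready → 1.
2 is the only step now ready → 2.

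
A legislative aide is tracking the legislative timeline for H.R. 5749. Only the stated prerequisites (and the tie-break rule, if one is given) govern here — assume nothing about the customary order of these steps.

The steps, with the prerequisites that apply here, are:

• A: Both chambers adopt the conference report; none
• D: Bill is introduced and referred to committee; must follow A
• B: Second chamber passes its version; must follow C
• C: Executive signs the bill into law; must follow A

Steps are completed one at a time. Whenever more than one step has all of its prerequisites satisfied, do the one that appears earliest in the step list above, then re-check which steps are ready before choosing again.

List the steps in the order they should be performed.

A is the only step with nothing outstanding, so it goes first.
Ready: D and C. D is listed earlier → D.
C needed A, now all done → C.
B needed C, now all done → B.

A, D, C, B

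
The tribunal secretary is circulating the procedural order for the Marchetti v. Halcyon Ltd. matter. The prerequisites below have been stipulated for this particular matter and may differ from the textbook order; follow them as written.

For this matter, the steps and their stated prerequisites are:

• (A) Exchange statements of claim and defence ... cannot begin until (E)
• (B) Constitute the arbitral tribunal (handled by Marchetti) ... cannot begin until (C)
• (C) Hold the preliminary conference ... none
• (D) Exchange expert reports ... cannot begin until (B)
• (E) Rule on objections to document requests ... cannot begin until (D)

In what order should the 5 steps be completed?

(C) → (B) → (D) → (E) → (A)

Only (C) has no prerequisites, so it is first.
Next only (B) has its prerequisites met → (B).
(D) needed (B), now all done → (D).
(E) needed (D), now all done → (E).
(A) is the only step now ready → (A).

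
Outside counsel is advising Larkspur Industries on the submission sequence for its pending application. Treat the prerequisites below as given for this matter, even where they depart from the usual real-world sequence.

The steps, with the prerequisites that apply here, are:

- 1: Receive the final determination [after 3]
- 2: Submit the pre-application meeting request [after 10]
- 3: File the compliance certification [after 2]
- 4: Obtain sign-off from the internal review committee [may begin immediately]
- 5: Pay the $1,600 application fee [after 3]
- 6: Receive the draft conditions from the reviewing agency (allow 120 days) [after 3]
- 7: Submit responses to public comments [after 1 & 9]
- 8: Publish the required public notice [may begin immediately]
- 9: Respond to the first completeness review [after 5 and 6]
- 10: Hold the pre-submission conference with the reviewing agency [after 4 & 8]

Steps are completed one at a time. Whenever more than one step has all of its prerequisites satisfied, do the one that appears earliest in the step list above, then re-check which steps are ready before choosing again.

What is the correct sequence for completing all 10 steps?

4, 8, 10, 2, 3, 1, 5, 6, 9, 7

Nothing is required for 4 and 8. 4 is listed earlier → 4 first.
That leaves 8 as the only ready step → 8.
10 needed 4 and 8, now all done → 10.
2 needed 10, now all done → 2.
3 needed 2, now all done → 3.
1, 5 and 6 are all available; 1 is listed earlier → 1.
Now 5 and 6 have their prerequisites met. 5 is listed earlier, so 5 next.
6 needed 3, now all done → 6.
9 is the only step now ready → 9.
7 needed 1 and 9, now all done → 7.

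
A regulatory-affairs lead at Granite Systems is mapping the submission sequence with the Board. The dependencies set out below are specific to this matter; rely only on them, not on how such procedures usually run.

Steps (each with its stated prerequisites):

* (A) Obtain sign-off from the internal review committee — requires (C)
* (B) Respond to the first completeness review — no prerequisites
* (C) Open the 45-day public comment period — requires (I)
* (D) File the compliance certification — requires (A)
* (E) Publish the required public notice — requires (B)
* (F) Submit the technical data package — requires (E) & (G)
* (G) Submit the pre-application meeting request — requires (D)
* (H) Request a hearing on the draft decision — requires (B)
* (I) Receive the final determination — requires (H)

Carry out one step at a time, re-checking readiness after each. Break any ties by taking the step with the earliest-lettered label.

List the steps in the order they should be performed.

(B) has no prerequisites → (B) first.
Ready: (E) and (H). (E) has the earlier label → (E).
That leaves (H) as the only ready step → (H).
(I) needed (H), now all done → (I).
(C) needed (I), now all done → (C).
(A) is the only step now ready → (A).
(D) needed (A), now all done → (D).
That leaves (G) as the only ready step → (G).
Next only (F) has its prerequisites met → (F).

(B) → (E) → (H) → (I) → (C) → (A) → (D) → (G) → (F)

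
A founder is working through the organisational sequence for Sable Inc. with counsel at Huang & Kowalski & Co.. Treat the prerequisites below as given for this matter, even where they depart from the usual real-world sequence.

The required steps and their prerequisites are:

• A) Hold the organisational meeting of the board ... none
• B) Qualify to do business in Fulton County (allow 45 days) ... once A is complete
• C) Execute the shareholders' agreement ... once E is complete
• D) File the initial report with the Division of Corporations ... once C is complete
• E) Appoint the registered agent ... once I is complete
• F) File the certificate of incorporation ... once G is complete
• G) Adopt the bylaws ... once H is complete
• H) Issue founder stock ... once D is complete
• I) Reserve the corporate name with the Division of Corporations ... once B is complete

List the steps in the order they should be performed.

A, B, I, E, C, D, H, G, F

Only A has no prerequisites, so it is first.
B needed A, now all done → B.
Next only I has its prerequisites met → I.
E needed I, now all done → E.
Next only C has its prerequisites met → C.
D needed C, now all done → D.
That leaves H as the only ready step → H.
That leaves G as the only ready step → G.
F is the only step now ready → F.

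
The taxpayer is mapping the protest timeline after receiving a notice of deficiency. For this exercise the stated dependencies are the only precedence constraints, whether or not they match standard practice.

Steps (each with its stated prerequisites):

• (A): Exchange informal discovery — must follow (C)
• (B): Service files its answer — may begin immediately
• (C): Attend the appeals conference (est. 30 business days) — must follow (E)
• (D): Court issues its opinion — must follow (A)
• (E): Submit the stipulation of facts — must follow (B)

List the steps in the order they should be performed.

(B) (E) (C) (A) (D)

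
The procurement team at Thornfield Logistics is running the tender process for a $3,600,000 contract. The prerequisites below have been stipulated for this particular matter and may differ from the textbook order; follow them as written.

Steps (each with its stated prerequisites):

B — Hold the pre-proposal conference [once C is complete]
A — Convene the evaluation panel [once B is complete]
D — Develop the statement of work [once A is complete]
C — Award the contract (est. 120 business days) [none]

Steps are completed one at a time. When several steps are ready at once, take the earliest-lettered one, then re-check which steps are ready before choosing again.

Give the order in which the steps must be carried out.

C, B, A, D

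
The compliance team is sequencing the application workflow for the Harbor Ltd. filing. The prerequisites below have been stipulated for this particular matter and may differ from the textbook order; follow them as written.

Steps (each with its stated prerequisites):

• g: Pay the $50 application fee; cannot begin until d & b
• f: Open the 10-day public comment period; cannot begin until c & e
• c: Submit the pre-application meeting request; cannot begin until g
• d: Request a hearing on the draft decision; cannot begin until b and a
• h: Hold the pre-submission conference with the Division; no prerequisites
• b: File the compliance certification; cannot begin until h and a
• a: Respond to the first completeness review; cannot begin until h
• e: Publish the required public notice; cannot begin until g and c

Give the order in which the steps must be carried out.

Only h has no prerequisites, so it is first.
a is the only step now ready → a.
That leaves b as the only ready step → b.
Next only d has its prerequisites met → d.
That leaves g as the only ready step → g.
That leaves c as the only ready step → c.
e is the only step now ready → e.
f needed c and e, now all done → f.

h → a → b → d → g → c → e → f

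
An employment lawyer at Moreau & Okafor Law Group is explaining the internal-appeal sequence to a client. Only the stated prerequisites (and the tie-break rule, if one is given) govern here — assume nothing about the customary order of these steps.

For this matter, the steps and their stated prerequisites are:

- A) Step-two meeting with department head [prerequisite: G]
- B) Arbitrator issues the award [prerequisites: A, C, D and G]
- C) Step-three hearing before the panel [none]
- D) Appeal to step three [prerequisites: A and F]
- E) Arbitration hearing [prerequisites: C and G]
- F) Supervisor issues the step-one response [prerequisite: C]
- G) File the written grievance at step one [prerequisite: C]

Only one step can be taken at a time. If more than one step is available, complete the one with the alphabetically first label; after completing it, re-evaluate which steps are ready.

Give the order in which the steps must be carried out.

C, F, G, A, D, B, E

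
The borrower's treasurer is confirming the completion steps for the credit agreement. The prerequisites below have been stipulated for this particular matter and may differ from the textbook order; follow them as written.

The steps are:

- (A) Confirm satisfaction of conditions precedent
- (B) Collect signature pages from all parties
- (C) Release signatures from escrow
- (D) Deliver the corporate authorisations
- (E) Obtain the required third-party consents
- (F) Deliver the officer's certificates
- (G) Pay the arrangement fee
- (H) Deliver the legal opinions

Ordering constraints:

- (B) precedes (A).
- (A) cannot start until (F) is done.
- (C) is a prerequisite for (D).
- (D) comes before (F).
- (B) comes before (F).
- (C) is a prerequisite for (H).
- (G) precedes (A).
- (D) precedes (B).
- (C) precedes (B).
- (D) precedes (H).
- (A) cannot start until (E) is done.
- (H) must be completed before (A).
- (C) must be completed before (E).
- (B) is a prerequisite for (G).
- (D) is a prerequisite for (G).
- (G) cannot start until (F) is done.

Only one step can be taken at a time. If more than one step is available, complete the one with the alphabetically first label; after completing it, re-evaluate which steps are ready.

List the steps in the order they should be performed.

Only (C) has no prerequisites, so it is first.
(D) and (E) are both available; (D) has the earlier label → (D).
Now (B), (E) and (H) have their prerequisites met. (B) has the earlier label, so (B) next.
Ready: (E), (F) and (H). (E) has the earlier label → (E).
Ready: (F) and (H). (F) has the earlier label → (F).
(G) now also ready, so the ready set is {(G), (H)}; (G) has the earlier label → (G).
(H) is the only step now ready → (H).
That leaves (A) as the only ready step → (A).

(C) (D) (B) (E) (F) (G) (H) (A)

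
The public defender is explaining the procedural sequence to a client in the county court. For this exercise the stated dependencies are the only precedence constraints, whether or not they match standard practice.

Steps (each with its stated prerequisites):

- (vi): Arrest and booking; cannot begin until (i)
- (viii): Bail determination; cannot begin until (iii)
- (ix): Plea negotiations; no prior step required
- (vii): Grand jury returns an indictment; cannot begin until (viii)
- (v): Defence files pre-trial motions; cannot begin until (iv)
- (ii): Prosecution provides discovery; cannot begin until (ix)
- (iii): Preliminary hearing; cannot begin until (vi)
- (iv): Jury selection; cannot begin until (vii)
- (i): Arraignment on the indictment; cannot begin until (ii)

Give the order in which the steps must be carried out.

Only (ix) has no prerequisites, so it is first.
(ii) is the only step now ready → (ii).
Next only (i) has its prerequisites met → (i).
(vi) needed (i), now all done → (vi).
(iii) is the only step now ready → (iii).
(viii) is the only step now ready → (viii).
(vii) is the only step now ready → (vii).
That leaves (iv) as the only ready step → (iv).
(v) is the only step now ready → (v).

(ix), (ii), (i), (vi), (iii), (viii), (vii), (iv), (v)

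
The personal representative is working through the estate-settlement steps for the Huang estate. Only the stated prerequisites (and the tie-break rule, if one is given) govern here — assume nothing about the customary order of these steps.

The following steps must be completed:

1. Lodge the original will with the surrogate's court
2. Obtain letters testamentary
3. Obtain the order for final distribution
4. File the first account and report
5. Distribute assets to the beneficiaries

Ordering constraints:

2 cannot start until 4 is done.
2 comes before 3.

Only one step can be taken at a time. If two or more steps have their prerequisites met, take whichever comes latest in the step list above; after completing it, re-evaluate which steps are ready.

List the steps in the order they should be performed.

5, 4, 2, 3, 1

Nothing is required for 5, 4 and 1. 5 is listed later → 5 first.
Now 4 and 1 have their prerequisites met. 4 is listed later, so 4 next.
Now 2 and 1 have their prerequisites met. 2 is listed later, so 2 next.
3 now also ready, so the ready set is {3, 1}; 3 is listed later → 3.
1 is the only step now ready → 1.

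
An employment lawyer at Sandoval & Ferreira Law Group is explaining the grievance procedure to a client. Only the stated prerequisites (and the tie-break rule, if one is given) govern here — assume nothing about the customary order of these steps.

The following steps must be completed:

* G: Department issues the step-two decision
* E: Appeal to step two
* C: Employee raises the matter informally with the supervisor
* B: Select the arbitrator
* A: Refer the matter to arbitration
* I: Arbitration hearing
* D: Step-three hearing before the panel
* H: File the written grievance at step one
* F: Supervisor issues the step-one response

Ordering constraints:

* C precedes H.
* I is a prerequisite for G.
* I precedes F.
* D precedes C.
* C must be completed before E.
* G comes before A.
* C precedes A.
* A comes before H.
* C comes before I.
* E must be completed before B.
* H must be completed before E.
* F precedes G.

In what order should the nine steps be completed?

D, C, I, F, G, A, H, E, B

D is the only step with nothing outstanding, so it goes first.
C is the only step now ready → C.
I needed C, now all done → I.
F needed I, now all done → F.
G needed I and F, now all done → G.
A is the only step now ready → A.
Next only H has its prerequisites met → H.
E needed C and H, now all done → E.
That leaves B as the only ready step → B.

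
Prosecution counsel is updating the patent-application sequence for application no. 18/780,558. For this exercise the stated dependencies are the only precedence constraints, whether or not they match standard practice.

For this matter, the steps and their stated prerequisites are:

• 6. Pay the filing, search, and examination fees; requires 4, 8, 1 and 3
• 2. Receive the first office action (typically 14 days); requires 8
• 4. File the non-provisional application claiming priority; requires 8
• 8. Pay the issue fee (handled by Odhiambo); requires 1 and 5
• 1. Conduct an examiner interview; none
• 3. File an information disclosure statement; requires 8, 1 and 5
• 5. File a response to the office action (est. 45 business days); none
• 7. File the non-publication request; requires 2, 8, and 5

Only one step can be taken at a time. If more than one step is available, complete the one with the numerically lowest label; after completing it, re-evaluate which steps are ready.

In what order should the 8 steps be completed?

1, 5, 8, 2, 3, 4, 6, 7

1 and 5 have no prerequisites; 1 has the earlier label, so 1 is first.
5 is the only step now ready → 5.
That leaves 8 as the only ready step → 8.
2, 3 and 4 are all available; 2 has the earlier label → 2.
7 now also ready, so the ready set is {3, 4, 7}; 3 has the earlier label → 3.
4 and 7 are both available; 4 has the earlier label → 4.
6 and 7 are both available; 6 has the earlier label → 6.
That leaves 7 as the only ready step → 7.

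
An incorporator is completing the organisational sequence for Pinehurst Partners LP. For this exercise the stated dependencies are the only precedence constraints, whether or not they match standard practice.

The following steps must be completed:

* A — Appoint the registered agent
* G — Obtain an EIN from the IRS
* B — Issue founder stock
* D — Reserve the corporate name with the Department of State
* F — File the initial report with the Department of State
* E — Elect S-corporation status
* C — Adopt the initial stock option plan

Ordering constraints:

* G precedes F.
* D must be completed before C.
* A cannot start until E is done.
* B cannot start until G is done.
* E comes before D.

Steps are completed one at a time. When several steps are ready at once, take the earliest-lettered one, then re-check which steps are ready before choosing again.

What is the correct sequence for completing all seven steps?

E A D C G B F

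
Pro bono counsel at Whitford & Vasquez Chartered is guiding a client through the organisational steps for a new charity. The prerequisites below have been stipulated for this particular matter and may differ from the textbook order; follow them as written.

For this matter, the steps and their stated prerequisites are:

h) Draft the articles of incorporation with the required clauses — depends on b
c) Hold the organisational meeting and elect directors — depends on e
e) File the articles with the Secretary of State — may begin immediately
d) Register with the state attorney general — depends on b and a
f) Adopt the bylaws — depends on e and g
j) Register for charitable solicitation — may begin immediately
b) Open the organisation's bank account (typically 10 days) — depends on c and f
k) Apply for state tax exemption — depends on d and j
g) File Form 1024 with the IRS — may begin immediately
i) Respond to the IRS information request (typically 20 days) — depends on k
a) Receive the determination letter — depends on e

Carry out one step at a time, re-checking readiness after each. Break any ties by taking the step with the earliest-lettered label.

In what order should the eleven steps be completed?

e, g and j have no prerequisites; e has the earlier label, so e is first.
a and c now also ready, so the ready set is {a, c, g, j}; a has the earlier label → a.
Ready: c, g and j. c has the earlier label → c.
Now g and j have their prerequisites met. g has the earlier label, so g next.
Now f and j have their prerequisites met. f has the earlier label, so f next.
Ready: b and j. b has the earlier label → b.
Ready: d, h and j. d has the earlier label → d.
Now h and j have their prerequisites met. h has the earlier label, so h next.
That leaves j as the only ready step → j.
k needed d and j, now all done → k.
i needed k, now all done → i.

e a c g f b d h j k i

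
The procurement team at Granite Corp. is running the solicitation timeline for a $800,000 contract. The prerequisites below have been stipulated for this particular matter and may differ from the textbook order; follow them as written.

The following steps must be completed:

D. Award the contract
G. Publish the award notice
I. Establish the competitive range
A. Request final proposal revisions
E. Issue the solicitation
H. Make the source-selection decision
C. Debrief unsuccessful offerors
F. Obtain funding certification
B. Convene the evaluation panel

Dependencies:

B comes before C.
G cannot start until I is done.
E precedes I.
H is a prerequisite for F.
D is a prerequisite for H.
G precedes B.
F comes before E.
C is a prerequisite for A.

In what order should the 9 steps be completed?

D H F E I G B C A

D has no prerequisites → D first.
That leaves H as the only ready step → H.
F is the only step now ready → F.
Next only E has its prerequisites met → E.
Next only I has its prerequisites met → I.
G is the only step now ready → G.
That leaves B as the only ready step → B.
C is the only step now ready → C.
A needed C, now all done → A.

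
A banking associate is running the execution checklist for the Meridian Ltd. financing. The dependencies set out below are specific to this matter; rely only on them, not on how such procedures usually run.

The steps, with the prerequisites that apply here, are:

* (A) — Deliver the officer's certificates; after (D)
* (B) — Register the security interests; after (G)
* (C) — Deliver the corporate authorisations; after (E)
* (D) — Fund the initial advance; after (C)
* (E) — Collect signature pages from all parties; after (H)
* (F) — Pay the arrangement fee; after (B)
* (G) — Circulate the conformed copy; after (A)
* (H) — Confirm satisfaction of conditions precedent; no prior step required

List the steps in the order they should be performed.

(H) is the only step with nothing outstanding, so it goes first.
(E) needed (H), now all done → (E).
(C) is the only step now ready → (C).
That leaves (D) as the only ready step → (D).
That leaves (A) as the only ready step → (A).
Next only (G) has its prerequisites met → (G).
That leaves (B) as the only ready step → (B).
(F) needed (B), now all done → (F).

(H) → (E) → (C) → (D) → (A) → (G) → (B) → (F)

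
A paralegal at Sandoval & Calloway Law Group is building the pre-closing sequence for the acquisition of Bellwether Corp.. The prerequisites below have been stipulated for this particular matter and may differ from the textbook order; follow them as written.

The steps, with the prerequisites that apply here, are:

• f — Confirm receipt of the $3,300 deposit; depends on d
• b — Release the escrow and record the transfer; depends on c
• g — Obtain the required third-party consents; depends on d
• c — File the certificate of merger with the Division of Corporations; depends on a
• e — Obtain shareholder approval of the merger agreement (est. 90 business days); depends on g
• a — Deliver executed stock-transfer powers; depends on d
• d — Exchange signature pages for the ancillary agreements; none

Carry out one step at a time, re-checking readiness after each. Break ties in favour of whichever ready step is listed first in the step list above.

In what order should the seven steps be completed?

d, f, g, e, a, c, b

d is the only step with nothing outstanding, so it goes first.
f, g and a are all available; f is listed earlier → f.
Now g and a have their prerequisites met. g is listed earlier, so g next.
Ready: e and a. e is listed earlier → e.
a needed d, now all done → a.
That leaves c as the only ready step → c.
b needed c, now all done → b.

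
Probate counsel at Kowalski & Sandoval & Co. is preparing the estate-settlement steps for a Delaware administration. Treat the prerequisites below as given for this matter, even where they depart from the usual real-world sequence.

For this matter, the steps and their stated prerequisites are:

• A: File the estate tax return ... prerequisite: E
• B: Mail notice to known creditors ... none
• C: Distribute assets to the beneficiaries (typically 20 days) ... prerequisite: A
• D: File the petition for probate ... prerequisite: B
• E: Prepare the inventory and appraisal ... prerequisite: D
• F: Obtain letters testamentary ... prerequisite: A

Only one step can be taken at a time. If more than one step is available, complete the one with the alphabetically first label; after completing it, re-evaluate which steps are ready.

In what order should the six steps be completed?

B, D, E, A, C, F

B has no prerequisites → B first.
D is the only step now ready → D.
E is the only step now ready → E.
That leaves A as the only ready step → A.
Ready: C and F. C has the earlier label → C.
F needed A, now all done → F.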